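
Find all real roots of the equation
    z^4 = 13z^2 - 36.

z = -3 or z = -2 or z = 2 or z = 3

Let u = z^2. The equation becomes u^2 - 13u + 36 = 0.
Factor: (u - 9)(u - 4) = 0, so u = 9 or u = 4.
z^2 = 9 gives z = +/-3.
z^2 = 4 gives z = +/-2.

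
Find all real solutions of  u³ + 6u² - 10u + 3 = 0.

Possible rational roots are divisors of 3. Testing u = 1 gives 0, so (u - 1) is a factor.
Divide: u³ + 6u² - 10u + 3 = (u - 1)(u² + 7u - 3).
Apply the quadratic formula to u² + 7u - 3 = 0: u = (-7 ± √61)/2, i.e. u ≈ 0.4051 or u ≈ -7.4051.

u = -7.4051 or u = 0.4051 or u = 1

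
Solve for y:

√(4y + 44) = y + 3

Square both sides: 4y + 44 = (y + 3)².
Expand and rearrange: y² + 2y - 35 = 0.
Solving gives y = 5 or y = -7.
Check each candidate in the original equation:
  y = 5: √(64) = 8, while y + 3 = 8 — valid.
  y = -7: √(16) = 4, while y + 3 = -4 — extraneous.

y = 5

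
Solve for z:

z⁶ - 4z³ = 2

Let u = z³. The equation becomes u² - 4u - 2 = 0.
By the quadratic formula, u = 2 + √(6) or u = 2 - √(6).
z³ = 2 + √(6) gives z = ∛(2 + √(6)) ≈ 1.6448.
z³ = 2 - √(6) gives z = -∛(-2 + √(6)) ≈ -0.766.

z = -0.766 or z = 1.6448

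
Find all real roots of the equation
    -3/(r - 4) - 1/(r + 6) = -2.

Multiply both sides by (r - 4)(r + 6):
-3(r + 6) - (r - 4) = -2(r - 4)(r + 6).
Expand and collect terms: -2r² + 62 = 0.
By the quadratic formula, r = (0 ± √496) / -4, so r ≈ -5.5678 or r ≈ 5.5678.
Neither value makes a denominator zero (r ≠ 4, r ≠ -6), so both are valid.

r = -5.5678 or r = 5.5678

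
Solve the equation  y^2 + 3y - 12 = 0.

Discriminant: (3)^2 - 4*1*(-12) = 57.
Quadratic formula: y = (-3 +/- sqrt(57)) / 2.
So y = -3/2 + sqrt(57)/2 ~= 2.2749 or y = -sqrt(57)/2 - 3/2 ~= -5.2749.

y = -5.2749 or y = 2.2749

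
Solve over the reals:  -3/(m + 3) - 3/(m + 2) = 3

m = -4.618 or m = -2.382

Multiply both sides by (m + 3)(m + 2):
-3(m + 2) - 3(m + 3) = 3(m + 3)(m + 2).
Expand and collect terms: 3m² + 21m + 33 = 0.
By the quadratic formula, m = (-21 ± √45) / 6, so m ≈ -2.382 or m ≈ -4.618.
Neither value makes a denominator zero (m ≠ -3, m ≠ -2), so both are valid.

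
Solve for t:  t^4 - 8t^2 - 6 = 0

Let u = t^2. The equation becomes u^2 - 8u - 6 = 0.
By the quadratic formula, u = 4 + sqrt(22) or u = 4 - sqrt(22).
t^2 = 4 + sqrt(22) gives t = +/-sqrt(4 + sqrt(22)) ~= +/-2.948.
t^2 = 4 - sqrt(22) < 0 has no real solution.

t = -2.948 or t = 2.948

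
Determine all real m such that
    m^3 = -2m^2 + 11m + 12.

m = -4 or m = -1 or m = 3

Rearrange: m^3 + 2m^2 - 11m - 12 = 0.
Possible rational roots are divisors of -12. Testing m = -4 gives 0, so (m + 4) is a factor.
Divide: m^3 + 2m^2 - 11m - 12 = (m + 4)(m^2 - 2m - 3).
Factor the quadratic: m = 3 or m = -1.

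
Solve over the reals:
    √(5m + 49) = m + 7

m = 0

Square both sides: 5m + 49 = (m + 7)².
Expand and rearrange: m² + 9m = 0.
Solving gives m = 0 or m = -9.
Check each candidate in the original equation:
  m = 0: √(49) = 7, while m + 7 = 7 — valid.
  m = -9: √(4) = 2, while m + 7 = -2 — extraneous.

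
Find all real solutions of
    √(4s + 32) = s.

Square both sides: 4s + 32 = (s)².
Expand and rearrange: s² - 4s - 32 = 0.
Solving gives s = 8 or s = -4.
Check each candidate in the original equation:
  s = 8: √(64) = 8, while s = 8 — valid.
  s = -4: √(16) = 4, while s = -4 — extraneous.

s = 8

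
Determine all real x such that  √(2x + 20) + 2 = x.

Isolate the radical: √(2x + 20) = x - 2.
Square both sides: 2x + 20 = (x - 2)².
Expand and rearrange: x² - 6x - 16 = 0.
Solving gives x = 8 or x = -2.
Check each candidate in the original equation:
  x = 8: √(36) = 6, while x - 2 = 6 — valid.
  x = -2: √(16) = 4, while x - 2 = -4 — extraneous.

x = 8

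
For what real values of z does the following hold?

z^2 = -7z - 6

z = -6 or z = -1

Bring every term to one side: z^2 + 7z + 6 = 0.
Factor: (z + 6)(z + 1) = 0.
So z = -6 or z = -1.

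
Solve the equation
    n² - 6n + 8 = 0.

Factor: (n - 4)(n - 2) = 0.
So n = 4 or n = 2.

n = 2 or n = 4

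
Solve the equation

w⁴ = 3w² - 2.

Let u = w². The equation becomes u² - 3u + 2 = 0.
Factor: (u - 1)(u - 2) = 0, so u = 1 or u = 2.
w² = 1 gives w = ±1.
w² = 2 gives w = ±√(2) ≈ ±1.4142.

w = -1.4142 or w = -1 or w = 1 or w = 1.4142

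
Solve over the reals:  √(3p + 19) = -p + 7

Square both sides: 3p + 19 = (-p + 7)².
Expand and rearrange: p² - 17p + 30 = 0.
Solving gives p = 15 or p = 2.
Check each candidate in the original equation:
  p = 15: √(64) = 8, while -p + 7 = -8 — extraneous.
  p = 2: √(25) = 5, while -p + 7 = 5 — valid.

p = 2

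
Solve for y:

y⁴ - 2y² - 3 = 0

y = -1.7321 or y = 1.7321

Let u = y². The equation becomes u² - 2u - 3 = 0.
Factor: (u - 3)(u + 1) = 0, so u = 3 or u = -1.
y² = 3 gives y = ±√(3) ≈ ±1.7321.
y² = -1 < 0 has no real solution.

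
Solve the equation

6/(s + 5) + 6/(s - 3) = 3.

s = -3.4721 or s = 5.4721

Multiply both sides by (s + 5)(s - 3):
6(s - 3) + 6(s + 5) = 3(s + 5)(s - 3).
Expand and collect terms: 3s² - 6s - 57 = 0.
By the quadratic formula, s = (6 ± √720) / 6, so s ≈ 5.4721 or s ≈ -3.4721.
Neither value makes a denominator zero (s ≠ -5, s ≠ 3), so both are valid.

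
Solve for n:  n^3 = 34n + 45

n = -5 or n = -1.4051 or n = 6.4051

Rearrange: n^3 - 34n - 45 = 0.
Possible rational roots are divisors of -45. Testing n = -5 gives 0, so (n + 5) is a factor.
Divide: n^3 - 34n - 45 = (n + 5)(n^2 - 5n - 9).
Apply the quadratic formula to n^2 - 5n - 9 = 0: n = (5 +/- sqrt(61))/2, i.e. n ~= 6.4051 or n ~= -1.4051.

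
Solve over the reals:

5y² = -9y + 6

y = -2.3177 or y = 0.5177

Rearrange to standard form: 5y² + 9y - 6 = 0.
Discriminant: (9)² − 4·5·(-6) = 201.
Quadratic formula: y = (-9 ± √201) / 10.
So y = -9/10 + √(201)/10 ≈ 0.5177 or y = -√(201)/10 - 9/10 ≈ -2.3177.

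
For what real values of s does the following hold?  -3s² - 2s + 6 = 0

s = -1.7863 or s = 1.1196

Discriminant: (-2)² − 4·(-3)·6 = 76.
Quadratic formula: s = (2 ± √76) / (-6).
So s = -√(19)/3 - 1/3 ≈ -1.7863 or s = -1/3 + √(19)/3 ≈ 1.1196.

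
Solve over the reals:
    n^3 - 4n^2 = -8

Rearrange: n^3 - 4n^2 + 8 = 0.
Possible rational roots are divisors of 8. Testing n = 2 gives 0, so (n - 2) is a factor.
Divide: n^3 - 4n^2 + 8 = (n - 2)(n^2 - 2n - 4).
Apply the quadratic formula to n^2 - 2n - 4 = 0: n = (2 +/- sqrt(20))/2, i.e. n ~= 3.2361 or n ~= -1.2361.

n = -1.2361 or n = 2 or n = 3.2361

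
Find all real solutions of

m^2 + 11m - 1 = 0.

Discriminant: (11)^2 - 4*1*(-1) = 125.
Quadratic formula: m = (-11 +/- sqrt(125)) / 2.
So m = -11/2 + 5*sqrt(5)/2 ~= 0.0902 or m = -5*sqrt(5)/2 - 11/2 ~= -11.0902.

m = -11.0902 or m = 0.0902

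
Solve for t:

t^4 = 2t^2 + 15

Let u = t^2. The equation becomes u^2 - 2u - 15 = 0.
Factor: (u - 5)(u + 3) = 0, so u = 5 or u = -3.
t^2 = 5 gives t = +/-sqrt(5) ~= +/-2.2361.
t^2 = -3 < 0 has no real solution.

t = -2.2361 or t = 2.2361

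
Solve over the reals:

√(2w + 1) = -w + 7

w = 4

Square both sides: 2w + 1 = (-w + 7)².
Expand and rearrange: w² - 16w + 48 = 0.
Solving gives w = 12 or w = 4.
Check each candidate in the original equation:
  w = 12: √(25) = 5, while -w + 7 = -5 — extraneous.
  w = 4: √(9) = 3, while -w + 7 = 3 — valid.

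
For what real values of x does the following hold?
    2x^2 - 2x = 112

x = -7 or x = 8

Bring every term to one side: 2x^2 - 2x - 112 = 0.
Factor: 2(x - 8)(x + 7) = 0.
So x = 8 or x = -7.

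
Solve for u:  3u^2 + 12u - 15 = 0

u = -5 or u = 1

Factor: 3(u - 1)(u + 5) = 0.
So u = 1 or u = -5.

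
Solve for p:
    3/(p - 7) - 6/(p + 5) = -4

p = -3.3832 or p = 6.1332

Multiply both sides by (p - 7)(p + 5):
3(p + 5) - 6(p - 7) = -4(p - 7)(p + 5).
Expand and collect terms: -4p² + 11p + 83 = 0.
By the quadratic formula, p = (-11 ± √1449) / -8, so p ≈ -3.3832 or p ≈ 6.1332.
Neither value makes a denominator zero (p ≠ 7, p ≠ -5), so both are valid.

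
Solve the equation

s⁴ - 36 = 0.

s = -2.4495 or s = 2.4495

Let u = s². The equation becomes u² - 36 = 0.
Factor: (u + 6)(u - 6) = 0, so u = -6 or u = 6.
s² = -6 < 0 has no real solution.
s² = 6 gives s = ±√(6) ≈ ±2.4495.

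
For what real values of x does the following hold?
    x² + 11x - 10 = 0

x = -11.8443 or x = 0.8443

Discriminant: (11)² − 4·1·(-10) = 161.
Quadratic formula: x = (-11 ± √161) / 2.
So x = -11/2 + √(161)/2 ≈ 0.8443 or x = -√(161)/2 - 11/2 ≈ -11.8443.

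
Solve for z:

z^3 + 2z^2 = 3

z = 1

Rearrange: z^3 + 2z^2 - 3 = 0.
Possible rational roots are divisors of -3. Testing z = 1 gives 0, so (z - 1) is a factor.
Divide: z^3 + 2z^2 - 3 = (z - 1)(z^2 + 3z + 3).
The quadratic z^2 + 3z + 3 has discriminant -3 < 0, so no further real roots.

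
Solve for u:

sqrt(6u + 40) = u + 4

u = 4

Square both sides: 6u + 40 = (u + 4)^2.
Expand and rearrange: u^2 + 2u - 24 = 0.
Solving gives u = 4 or u = -6.
Check each candidate in the original equation:
  u = 4: sqrt(64) = 8, while u + 4 = 8 — valid.
  u = -6: sqrt(4) = 2, while u + 4 = -2 — extraneous.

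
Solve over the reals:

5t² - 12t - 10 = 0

Discriminant: (-12)² − 4·5·(-10) = 344.
Quadratic formula: t = (12 ± √344) / 10.
So t = 6/5 + √(86)/5 ≈ 3.0547 or t = 6/5 - √(86)/5 ≈ -0.6547.

t = -0.6547 or t = 3.0547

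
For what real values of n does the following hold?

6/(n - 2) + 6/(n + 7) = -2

n = -10.9083 or n = -0.0917

Multiply both sides by (n - 2)(n + 7):
6(n + 7) + 6(n - 2) = -2(n - 2)(n + 7).
Expand and collect terms: -2n^2 - 22n - 2 = 0.
By the quadratic formula, n = (22 +/- sqrt(468)) / -4, so n ~= -10.9083 or n ~= -0.0917.
Neither value makes a denominator zero (n != 2, n != -7), so both are valid.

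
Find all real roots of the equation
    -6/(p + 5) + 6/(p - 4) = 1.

Multiply both sides by (p + 5)(p - 4):
-6(p - 4) + 6(p + 5) = (p + 5)(p - 4).
Expand and collect terms: p² + p - 74 = 0.
By the quadratic formula, p = (-1 ± √297) / 2, so p ≈ 8.1168 or p ≈ -9.1168.
Neither value makes a denominator zero (p ≠ -5, p ≠ 4), so both are valid.

p = -9.1168 or p = 8.1168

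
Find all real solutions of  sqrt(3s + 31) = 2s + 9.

s = -2

Square both sides: 3s + 31 = (2s + 9)^2.
Expand and rearrange: 4s^2 + 33s + 50 = 0.
Solving gives s = -2 or s = -6.25.
Check each candidate in the original equation:
  s = -2: sqrt(25) = 5, while 2s + 9 = 5 — valid.
  s = -6.25: sqrt(12.25) = 3.5, while 2s + 9 = -3.5 — extraneous.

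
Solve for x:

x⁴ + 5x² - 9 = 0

x = -1.1854 or x = 1.1854

Let u = x². The equation becomes u² + 5u - 9 = 0.
By the quadratic formula, u = -5/2 + √(61)/2 or u = -√(61)/2 - 5/2.
x² = -5/2 + √(61)/2 gives x = ±√(-5/2 + √(61)/2) ≈ ±1.1854.
x² = -√(61)/2 - 5/2 < 0 has no real solution.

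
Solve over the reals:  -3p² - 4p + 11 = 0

p = -2.6943 or p = 1.3609

Discriminant: (-4)² − 4·(-3)·11 = 148.
Quadratic formula: p = (4 ± √148) / (-6).
So p = -√(37)/3 - 2/3 ≈ -2.6943 or p = -2/3 + √(37)/3 ≈ 1.3609.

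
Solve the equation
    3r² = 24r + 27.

r = -1 or r = 9

Bring every term to one side: 3r² - 24r - 27 = 0.
Factor: 3(r + 1)(r - 9) = 0.
So r = -1 or r = 9.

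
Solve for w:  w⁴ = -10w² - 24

Let u = w². The equation becomes u² + 10u + 24 = 0.
Factor: (u + 4)(u + 6) = 0, so u = -4 or u = -6.
w² = -4 < 0 has no real solution.
w² = -6 < 0 has no real solution.

No real solutions.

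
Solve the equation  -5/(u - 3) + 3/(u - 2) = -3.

Multiply both sides by (u - 3)(u - 2):
-5(u - 2) + 3(u - 3) = -3(u - 3)(u - 2).
Expand and collect terms: -3u² + 17u - 19 = 0.
By the quadratic formula, u = (-17 ± √61) / -6, so u ≈ 1.5316 or u ≈ 4.135.
Neither value makes a denominator zero (u ≠ 3, u ≠ 2), so both are valid.

u = 1.5316 or u = 4.135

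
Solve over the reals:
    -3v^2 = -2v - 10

Rearrange to standard form: -3v^2 + 2v + 10 = 0.
Discriminant: (2)^2 - 4*(-3)*10 = 124.
Quadratic formula: v = (-2 +/- sqrt(124)) / (-6).
So v = 1/3 - sqrt(31)/3 ~= -1.5226 or v = 1/3 + sqrt(31)/3 ~= 2.1893.

v = -1.5226 or v = 2.1893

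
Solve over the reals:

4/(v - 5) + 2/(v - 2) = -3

v = 1 or v = 4

Multiply both sides by (v - 5)(v - 2):
4(v - 2) + 2(v - 5) = -3(v - 5)(v - 2).
Expand and collect terms: -3v^2 + 15v - 12 = 0.
Factor or apply the quadratic formula: v = 1 or v = 4.
Neither value makes a denominator zero (v != 5, v != 2), so both are valid.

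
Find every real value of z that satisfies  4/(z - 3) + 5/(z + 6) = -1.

z = -12.7082 or z = 0.7082

Multiply both sides by (z - 3)(z + 6):
4(z + 6) + 5(z - 3) = -(z - 3)(z + 6).
Expand and collect terms: -z² - 12z + 9 = 0.
By the quadratic formula, z = (12 ± √180) / -2, so z ≈ -12.7082 or z ≈ 0.7082.
Neither value makes a denominator zero (z ≠ 3, z ≠ -6), so both are valid.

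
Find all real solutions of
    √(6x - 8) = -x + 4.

Square both sides: 6x - 8 = (-x + 4)².
Expand and rearrange: x² - 14x + 24 = 0.
Solving gives x = 12 or x = 2.
Check each candidate in the original equation:
  x = 12: √(64) = 8, while -x + 4 = -8 — extraneous.
  x = 2: √(4) = 2, while -x + 4 = 2 — valid.

x = 2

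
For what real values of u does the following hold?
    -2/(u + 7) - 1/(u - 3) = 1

u = -9.1789 or u = 2.1789

Multiply both sides by (u + 7)(u - 3):
-2(u - 3) - (u + 7) = (u + 7)(u - 3).
Expand and collect terms: u² + 7u - 20 = 0.
By the quadratic formula, u = (-7 ± √129) / 2, so u ≈ 2.1789 or u ≈ -9.1789.
Neither value makes a denominator zero (u ≠ -7, u ≠ 3), so both are valid.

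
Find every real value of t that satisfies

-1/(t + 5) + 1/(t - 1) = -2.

t = -4.4495 or t = 0.4495

Multiply both sides by (t + 5)(t - 1):
-(t - 1) + (t + 5) = -2(t + 5)(t - 1).
Expand and collect terms: -2t^2 - 8t + 4 = 0.
By the quadratic formula, t = (8 +/- sqrt(96)) / -4, so t ~= -4.4495 or t ~= 0.4495.
Neither value makes a denominator zero (t != -5, t != 1), so both are valid.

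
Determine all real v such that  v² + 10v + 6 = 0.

v = -9.3589 or v = -0.6411

Discriminant: (10)² − 4·1·6 = 76.
Quadratic formula: v = (-10 ± √76) / 2.
So v = -5 + √(19) ≈ -0.6411 or v = -5 - √(19) ≈ -9.3589.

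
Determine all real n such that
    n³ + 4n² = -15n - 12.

n = -1

Rearrange: n³ + 4n² + 15n + 12 = 0.
Possible rational roots are divisors of 12. Testing n = -1 gives 0, so (n + 1) is a factor.
Divide: n³ + 4n² + 15n + 12 = (n + 1)(n² + 3n + 12).
The quadratic n² + 3n + 12 has discriminant -39 < 0, so no further real roots.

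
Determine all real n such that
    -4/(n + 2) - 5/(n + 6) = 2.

n = -9.4221 or n = -3.0779

Multiply both sides by (n + 2)(n + 6):
-4(n + 6) - 5(n + 2) = 2(n + 2)(n + 6).
Expand and collect terms: 2n² + 25n + 58 = 0.
By the quadratic formula, n = (-25 ± √161) / 4, so n ≈ -3.0779 or n ≈ -9.4221.
Neither value makes a denominator zero (n ≠ -2, n ≠ -6), so both are valid.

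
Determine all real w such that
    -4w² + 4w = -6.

w = -0.8229 or w = 1.8229

Rearrange to standard form: -4w² + 4w + 6 = 0.
Discriminant: (4)² − 4·(-4)·6 = 112.
Quadratic formula: w = (-4 ± √112) / (-8).
So w = 1/2 - √(7)/2 ≈ -0.8229 or w = 1/2 + √(7)/2 ≈ 1.8229.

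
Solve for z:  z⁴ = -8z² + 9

z = -1 or z = 1

Let u = z². The equation becomes u² + 8u - 9 = 0.
Factor: (u - 1)(u + 9) = 0, so u = 1 or u = -9.
z² = 1 gives z = ±1.
z² = -9 < 0 has no real solution.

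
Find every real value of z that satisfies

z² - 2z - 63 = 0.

z = -7 or z = 9

Factor: (z + 7)(z - 9) = 0.
So z = -7 or z = 9.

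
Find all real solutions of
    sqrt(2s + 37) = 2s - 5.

s = 6

Square both sides: 2s + 37 = (2s - 5)^2.
Expand and rearrange: 4s^2 - 22s - 12 = 0.
Solving gives s = 6 or s = -0.5.
Check each candidate in the original equation:
  s = 6: sqrt(49) = 7, while 2s - 5 = 7 — valid.
  s = -0.5: sqrt(36) = 6, while 2s - 5 = -6 — extraneous.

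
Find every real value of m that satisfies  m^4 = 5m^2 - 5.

m = -1.9021 or m = -1.1756 or m = 1.1756 or m = 1.9021

Let u = m^2. The equation becomes u^2 - 5u + 5 = 0.
By the quadratic formula, u = sqrt(5)/2 + 5/2 or u = 5/2 - sqrt(5)/2.
m^2 = sqrt(5)/2 + 5/2 gives m = +/-sqrt(sqrt(5)/2 + 5/2) ~= +/-1.9021.
m^2 = 5/2 - sqrt(5)/2 gives m = +/-sqrt(5/2 - sqrt(5)/2) ~= +/-1.1756.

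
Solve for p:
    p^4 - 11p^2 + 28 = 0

Let u = p^2. The equation becomes u^2 - 11u + 28 = 0.
Factor: (u - 4)(u - 7) = 0, so u = 4 or u = 7.
p^2 = 4 gives p = +/-2.
p^2 = 7 gives p = +/-sqrt(7) ~= +/-2.6458.

p = -2.6458 or p = -2 or p = 2 or p = 2.6458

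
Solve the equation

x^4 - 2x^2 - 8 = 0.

x = -2 or x = 2

Let u = x^2. The equation becomes u^2 - 2u - 8 = 0.
Factor: (u + 2)(u - 4) = 0, so u = -2 or u = 4.
x^2 = -2 < 0 has no real solution.
x^2 = 4 gives x = +/-2.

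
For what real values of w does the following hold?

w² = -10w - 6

w = -9.3589 or w = -0.6411

Rearrange to standard form: w² + 10w + 6 = 0.
Discriminant: (10)² − 4·1·6 = 76.
Quadratic formula: w = (-10 ± √76) / 2.
So w = -5 + √(19) ≈ -0.6411 or w = -5 - √(19) ≈ -9.3589.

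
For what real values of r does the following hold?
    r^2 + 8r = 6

r = -8.6904 or r = 0.6904

Rearrange to standard form: r^2 + 8r - 6 = 0.
Discriminant: (8)^2 - 4*1*(-6) = 88.
Quadratic formula: r = (-8 +/- sqrt(88)) / 2.
So r = -4 + sqrt(22) ~= 0.6904 or r = -sqrt(22) - 4 ~= -8.6904.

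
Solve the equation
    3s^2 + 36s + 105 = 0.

s = -7 or s = -5

Factor: 3(s + 7)(s + 5) = 0.
So s = -7 or s = -5.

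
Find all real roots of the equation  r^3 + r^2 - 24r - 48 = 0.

Possible rational roots are divisors of -48. Testing r = -4 gives 0, so (r + 4) is a factor.
Divide: r^3 + r^2 - 24r - 48 = (r + 4)(r^2 - 3r - 12).
Apply the quadratic formula to r^2 - 3r - 12 = 0: r = (3 +/- sqrt(57))/2, i.e. r ~= 5.2749 or r ~= -2.2749.

r = -4 or r = -2.2749 or r = 5.2749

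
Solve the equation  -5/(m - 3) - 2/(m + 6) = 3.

m = -6.8032 or m = 1.4699

Multiply both sides by (m - 3)(m + 6):
-5(m + 6) - 2(m - 3) = 3(m - 3)(m + 6).
Expand and collect terms: 3m² + 16m - 30 = 0.
By the quadratic formula, m = (-16 ± √616) / 6, so m ≈ 1.4699 or m ≈ -6.8032.
Neither value makes a denominator zero (m ≠ 3, m ≠ -6), so both are valid.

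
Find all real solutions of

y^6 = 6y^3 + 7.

Let u = y^3. The equation becomes u^2 - 6u - 7 = 0.
Factor: (u + 1)(u - 7) = 0, so u = -1 or u = 7.
y^3 = -1 gives y = -1.
y^3 = 7 gives y = (7)^(1/3) ~= 1.9129.

y = -1 or y = 1.9129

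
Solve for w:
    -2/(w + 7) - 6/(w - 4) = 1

Multiply both sides by (w + 7)(w - 4):
-2(w - 4) - 6(w + 7) = (w + 7)(w - 4).
Expand and collect terms: w^2 + 11w + 6 = 0.
By the quadratic formula, w = (-11 +/- sqrt(97)) / 2, so w ~= -0.5756 or w ~= -10.4244.
Neither value makes a denominator zero (w != -7, w != 4), so both are valid.

w = -10.4244 or w = -0.5756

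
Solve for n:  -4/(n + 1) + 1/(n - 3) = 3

Multiply both sides by (n + 1)(n - 3):
-4(n - 3) + (n + 1) = 3(n + 1)(n - 3).
Expand and collect terms: 3n^2 - 3n - 22 = 0.
By the quadratic formula, n = (3 +/- sqrt(273)) / 6, so n ~= 3.2538 or n ~= -2.2538.
Neither value makes a denominator zero (n != -1, n != 3), so both are valid.

n = -2.2538 or n = 3.2538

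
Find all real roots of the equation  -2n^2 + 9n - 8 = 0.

n = 1.2192 or n = 3.2808

Discriminant: (9)^2 - 4*(-2)*(-8) = 17.
Quadratic formula: n = (-9 +/- sqrt(17)) / (-4).
So n = 9/4 - sqrt(17)/4 ~= 1.2192 or n = sqrt(17)/4 + 9/4 ~= 3.2808.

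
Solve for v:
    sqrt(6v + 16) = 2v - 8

Square both sides: 6v + 16 = (2v - 8)^2.
Expand and rearrange: 4v^2 - 38v + 48 = 0.
Solving gives v = 8 or v = 1.5.
Check each candidate in the original equation:
  v = 8: sqrt(64) = 8, while 2v - 8 = 8 — valid.
  v = 1.5: sqrt(25) = 5, while 2v - 8 = -5 — extraneous.

v = 8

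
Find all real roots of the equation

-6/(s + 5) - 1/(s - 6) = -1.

s = 0.127 or s = 7.873

Multiply both sides by (s + 5)(s - 6):
-6(s - 6) - (s + 5) = -(s + 5)(s - 6).
Expand and collect terms: -s² + 8s - 1 = 0.
By the quadratic formula, s = (-8 ± √60) / -2, so s ≈ 0.127 or s ≈ 7.873.
Neither value makes a denominator zero (s ≠ -5, s ≠ 6), so both are valid.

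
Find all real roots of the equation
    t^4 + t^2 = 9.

t = -1.5942 or t = 1.5942

Let u = t^2. The equation becomes u^2 + u - 9 = 0.
By the quadratic formula, u = -1/2 + sqrt(37)/2 or u = -sqrt(37)/2 - 1/2.
t^2 = -1/2 + sqrt(37)/2 gives t = +/-sqrt(-1/2 + sqrt(37)/2) ~= +/-1.5942.
t^2 = -sqrt(37)/2 - 1/2 < 0 has no real solution.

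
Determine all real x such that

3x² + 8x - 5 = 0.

Discriminant: (8)² − 4·3·(-5) = 124.
Quadratic formula: x = (-8 ± √124) / 6.
So x = -4/3 + √(31)/3 ≈ 0.5226 or x = -√(31)/3 - 4/3 ≈ -3.1893.

x = -3.1893 or x = 0.5226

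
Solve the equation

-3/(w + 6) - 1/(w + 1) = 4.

w = -6.7839 or w = -1.2161

Multiply both sides by (w + 6)(w + 1):
-3(w + 1) - (w + 6) = 4(w + 6)(w + 1).
Expand and collect terms: 4w² + 32w + 33 = 0.
By the quadratic formula, w = (-32 ± √496) / 8, so w ≈ -1.2161 or w ≈ -6.7839.
Neither value makes a denominator zero (w ≠ -6, w ≠ -1), so both are valid.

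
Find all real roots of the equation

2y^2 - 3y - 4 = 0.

Discriminant: (-3)^2 - 4*2*(-4) = 41.
Quadratic formula: y = (3 +/- sqrt(41)) / 4.
So y = 3/4 + sqrt(41)/4 ~= 2.3508 or y = 3/4 - sqrt(41)/4 ~= -0.8508.

y = -0.8508 or y = 2.3508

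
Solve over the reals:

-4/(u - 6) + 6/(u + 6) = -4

u = -7.3958 or u = 6.8958

Multiply both sides by (u - 6)(u + 6):
-4(u + 6) + 6(u - 6) = -4(u - 6)(u + 6).
Expand and collect terms: -4u^2 - 2u + 204 = 0.
By the quadratic formula, u = (2 +/- sqrt(3268)) / -8, so u ~= -7.3958 or u ~= 6.8958.
Neither value makes a denominator zero (u != 6, u != -6), so both are valid.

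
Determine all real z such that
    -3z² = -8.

z = -1.633 or z = 1.633

Rearrange to standard form: -3z² + 8 = 0.
Discriminant: (0)² − 4·(-3)·8 = 96.
Quadratic formula: z = (0 ± √96) / (-6).
So z = -2·√(6)/3 ≈ -1.633 or z = 2·√(6)/3 ≈ 1.633.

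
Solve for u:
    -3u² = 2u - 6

Rearrange to standard form: -3u² - 2u + 6 = 0.
Discriminant: (-2)² − 4·(-3)·6 = 76.
Quadratic formula: u = (2 ± √76) / (-6).
So u = -√(19)/3 - 1/3 ≈ -1.7863 or u = -1/3 + √(19)/3 ≈ 1.1196.

u = -1.7863 or u = 1.1196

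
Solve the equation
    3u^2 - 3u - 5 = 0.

Discriminant: (-3)^2 - 4*3*(-5) = 69.
Quadratic formula: u = (3 +/- sqrt(69)) / 6.
So u = 1/2 + sqrt(69)/6 ~= 1.8844 or u = 1/2 - sqrt(69)/6 ~= -0.8844.

u = -0.8844 or u = 1.8844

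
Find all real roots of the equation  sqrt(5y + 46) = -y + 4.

Square both sides: 5y + 46 = (-y + 4)^2.
Expand and rearrange: y^2 - 13y - 30 = 0.
Solving gives y = 15 or y = -2.
Check each candidate in the original equation:
  y = 15: sqrt(121) = 11, while -y + 4 = -11 — extraneous.
  y = -2: sqrt(36) = 6, while -y + 4 = 6 — valid.

y = -2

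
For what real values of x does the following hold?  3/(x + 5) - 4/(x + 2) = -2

x = -6 or x = -0.5

Multiply both sides by (x + 5)(x + 2):
3(x + 2) - 4(x + 5) = -2(x + 5)(x + 2).
Expand and collect terms: -2x² - 13x - 6 = 0.
Factor or apply the quadratic formula: x = -6 or x = -0.5.
Neither value makes a denominator zero (x ≠ -5, x ≠ -2), so both are valid.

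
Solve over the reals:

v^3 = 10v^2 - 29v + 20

v = 1 or v = 4 or v = 5

Rearrange: v^3 - 10v^2 + 29v - 20 = 0.
Possible rational roots are divisors of -20. Testing v = 5 gives 0, so (v - 5) is a factor.
Divide: v^3 - 10v^2 + 29v - 20 = (v - 5)(v^2 - 5v + 4).
Factor the quadratic: v = 4 or v = 1.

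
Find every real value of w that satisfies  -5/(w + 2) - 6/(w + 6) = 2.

w = -10.2944 or w = -3.2056

Multiply both sides by (w + 2)(w + 6):
-5(w + 6) - 6(w + 2) = 2(w + 2)(w + 6).
Expand and collect terms: 2w² + 27w + 66 = 0.
By the quadratic formula, w = (-27 ± √201) / 4, so w ≈ -3.2056 or w ≈ -10.2944.
Neither value makes a denominator zero (w ≠ -2, w ≠ -6), so both are valid.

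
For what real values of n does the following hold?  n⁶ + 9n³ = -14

Let u = n³. The equation becomes u² + 9u + 14 = 0.
Factor: (u + 7)(u + 2) = 0, so u = -7 or u = -2.
n³ = -7 gives n = -∛(7) ≈ -1.9129.
n³ = -2 gives n = -∛(2) ≈ -1.2599.

n = -1.9129 or n = -1.2599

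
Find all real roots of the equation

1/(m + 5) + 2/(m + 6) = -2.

Multiply both sides by (m + 5)(m + 6):
(m + 6) + 2(m + 5) = -2(m + 5)(m + 6).
Expand and collect terms: -2m^2 - 25m - 76 = 0.
By the quadratic formula, m = (25 +/- sqrt(17)) / -4, so m ~= -7.2808 or m ~= -5.2192.
Neither value makes a denominator zero (m != -5, m != -6), so both are valid.

m = -7.2808 or m = -5.2192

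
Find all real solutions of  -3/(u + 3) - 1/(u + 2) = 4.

Multiply both sides by (u + 3)(u + 2):
-3(u + 2) - (u + 3) = 4(u + 3)(u + 2).
Expand and collect terms: 4u^2 + 24u + 33 = 0.
By the quadratic formula, u = (-24 +/- sqrt(48)) / 8, so u ~= -2.134 or u ~= -3.866.
Neither value makes a denominator zero (u != -3, u != -2), so both are valid.

u = -3.866 or u = -2.134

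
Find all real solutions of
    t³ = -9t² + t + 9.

Rearrange: t³ + 9t² - t - 9 = 0.
Possible rational roots are divisors of -9. Testing t = -1 gives 0, so (t + 1) is a factor.
Divide: t³ + 9t² - t - 9 = (t + 1)(t² + 8t - 9).
Factor the quadratic: t = 1 or t = -9.

t = -9 or t = -1 or t = 1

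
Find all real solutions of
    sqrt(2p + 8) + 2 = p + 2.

Isolate the radical: sqrt(2p + 8) = p.
Square both sides: 2p + 8 = (p)^2.
Expand and rearrange: p^2 - 2p - 8 = 0.
Solving gives p = 4 or p = -2.
Check each candidate in the original equation:
  p = 4: sqrt(16) = 4, while p = 4 — valid.
  p = -2: sqrt(4) = 2, while p = -2 — extraneous.

p = 4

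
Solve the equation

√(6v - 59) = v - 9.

Square both sides: 6v - 59 = (v - 9)².
Expand and rearrange: v² - 24v + 140 = 0.
Solving gives v = 14 or v = 10.
Check each candidate in the original equation:
  v = 14: √(25) = 5, while v - 9 = 5 — valid.
  v = 10: √(1) = 1, while v - 9 = 1 — valid.

v = 10 or v = 14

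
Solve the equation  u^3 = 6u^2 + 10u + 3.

Rearrange: u^3 - 6u^2 - 10u - 3 = 0.
Possible rational roots are divisors of -3. Testing u = -1 gives 0, so (u + 1) is a factor.
Divide: u^3 - 6u^2 - 10u - 3 = (u + 1)(u^2 - 7u - 3).
Apply the quadratic formula to u^2 - 7u - 3 = 0: u = (7 +/- sqrt(61))/2, i.e. u ~= 7.4051 or u ~= -0.4051.

u = -1 or u = -0.4051 or u = 7.4051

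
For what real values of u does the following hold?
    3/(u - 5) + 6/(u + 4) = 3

Multiply both sides by (u - 5)(u + 4):
3(u + 4) + 6(u - 5) = 3(u - 5)(u + 4).
Expand and collect terms: 3u² - 12u - 42 = 0.
By the quadratic formula, u = (12 ± √648) / 6, so u ≈ 6.2426 or u ≈ -2.2426.
Neither value makes a denominator zero (u ≠ 5, u ≠ -4), so both are valid.

u = -2.2426 or u = 6.2426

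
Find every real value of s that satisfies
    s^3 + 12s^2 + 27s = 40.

Rearrange: s^3 + 12s^2 + 27s - 40 = 0.
Possible rational roots are divisors of -40. Testing s = -5 gives 0, so (s + 5) is a factor.
Divide: s^3 + 12s^2 + 27s - 40 = (s + 5)(s^2 + 7s - 8).
Factor the quadratic: s = 1 or s = -8.

s = -8 or s = -5 or s = 1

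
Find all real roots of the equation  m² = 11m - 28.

m = 4 or m = 7

Bring every term to one side: m² - 11m + 28 = 0.
Factor: (m - 4)(m - 7) = 0.
So m = 4 or m = 7.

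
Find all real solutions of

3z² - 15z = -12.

z = 1 or z = 4

Bring every term to one side: 3z² - 15z + 12 = 0.
Factor: 3(z - 1)(z - 4) = 0.
So z = 1 or z = 4.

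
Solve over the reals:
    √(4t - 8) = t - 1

Square both sides: 4t - 8 = (t - 1)².
Expand and rearrange: t² - 6t + 9 = 0.
This gives the repeated root t = 3.
Check in the original equation:
  t = 3: √(4) = 2, while t - 1 = 2 — valid.

t = 3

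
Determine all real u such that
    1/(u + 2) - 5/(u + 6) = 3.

u = -7.5726 or u = -1.7607

Multiply both sides by (u + 2)(u + 6):
(u + 6) - 5(u + 2) = 3(u + 2)(u + 6).
Expand and collect terms: 3u² + 28u + 40 = 0.
By the quadratic formula, u = (-28 ± √304) / 6, so u ≈ -1.7607 or u ≈ -7.5726.
Neither value makes a denominator zero (u ≠ -2, u ≠ -6), so both are valid.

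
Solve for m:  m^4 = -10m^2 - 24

Let u = m^2. The equation becomes u^2 + 10u + 24 = 0.
Factor: (u + 6)(u + 4) = 0, so u = -6 or u = -4.
m^2 = -6 < 0 has no real solution.
m^2 = -4 < 0 has no real solution.

No real solutions.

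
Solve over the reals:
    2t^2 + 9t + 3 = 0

Discriminant: (9)^2 - 4*2*3 = 57.
Quadratic formula: t = (-9 +/- sqrt(57)) / 4.
So t = -9/4 + sqrt(57)/4 ~= -0.3625 or t = -9/4 - sqrt(57)/4 ~= -4.1375.

t = -4.1375 or t = -0.3625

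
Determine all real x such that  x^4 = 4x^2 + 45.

x = -3 or x = 3

Let u = x^2. The equation becomes u^2 - 4u - 45 = 0.
Factor: (u - 9)(u + 5) = 0, so u = 9 or u = -5.
x^2 = 9 gives x = +/-3.
x^2 = -5 < 0 has no real solution.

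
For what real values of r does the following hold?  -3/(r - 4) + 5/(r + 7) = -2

Multiply both sides by (r - 4)(r + 7):
-3(r + 7) + 5(r - 4) = -2(r - 4)(r + 7).
Expand and collect terms: -2r^2 - 8r + 97 = 0.
By the quadratic formula, r = (8 +/- sqrt(840)) / -4, so r ~= -9.2457 or r ~= 5.2457.
Neither value makes a denominator zero (r != 4, r != -7), so both are valid.

r = -9.2457 or r = 5.2457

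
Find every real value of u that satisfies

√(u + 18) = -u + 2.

Square both sides: u + 18 = (-u + 2)².
Expand and rearrange: u² - 5u - 14 = 0.
Solving gives u = 7 or u = -2.
Check each candidate in the original equation:
  u = 7: √(25) = 5, while -u + 2 = -5 — extraneous.
  u = -2: √(16) = 4, while -u + 2 = 4 — valid.

u = -2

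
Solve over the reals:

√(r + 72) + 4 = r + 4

Isolate the radical: √(r + 72) = r.
Square both sides: r + 72 = (r)².
Expand and rearrange: r² - r - 72 = 0.
Solving gives r = 9 or r = -8.
Check each candidate in the original equation:
  r = 9: √(81) = 9, while r = 9 — valid.
  r = -8: √(64) = 8, while r = -8 — extraneous.

r = 9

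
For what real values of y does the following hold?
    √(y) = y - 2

Square both sides: y = (y - 2)².
Expand and rearrange: y² - 5y + 4 = 0.
Solving gives y = 4 or y = 1.
Check each candidate in the original equation:
  y = 4: √(4) = 2, while y - 2 = 2 — valid.
  y = 1: √(1) = 1, while y - 2 = -1 — extraneous.

y = 4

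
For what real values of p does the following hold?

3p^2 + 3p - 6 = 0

Factor: 3(p + 2)(p - 1) = 0.
So p = -2 or p = 1.

p = -2 or p = 1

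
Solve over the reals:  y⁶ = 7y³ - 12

y = 1.4422 or y = 1.5874

Let u = y³. The equation becomes u² - 7u + 12 = 0.
Factor: (u - 3)(u - 4) = 0, so u = 3 or u = 4.
y³ = 3 gives y = ∛(3) ≈ 1.4422.
y³ = 4 gives y = ∛(4) ≈ 1.5874.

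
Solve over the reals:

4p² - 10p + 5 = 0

Discriminant: (-10)² − 4·4·5 = 20.
Quadratic formula: p = (10 ± √20) / 8.
So p = √(5)/4 + 5/4 ≈ 1.809 or p = 5/4 - √(5)/4 ≈ 0.691.

p = 0.691 or p = 1.809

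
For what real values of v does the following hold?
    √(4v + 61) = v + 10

Square both sides: 4v + 61 = (v + 10)².
Expand and rearrange: v² + 16v + 39 = 0.
Solving gives v = -3 or v = -13.
Check each candidate in the original equation:
  v = -3: √(49) = 7, while v + 10 = 7 — valid.
  v = -13: √(9) = 3, while v + 10 = -3 — extraneous.

v = -3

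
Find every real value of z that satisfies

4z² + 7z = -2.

z = -1.3904 or z = -0.3596

Rearrange to standard form: 4z² + 7z + 2 = 0.
Discriminant: (7)² − 4·4·2 = 17.
Quadratic formula: z = (-7 ± √17) / 8.
So z = -7/8 + √(17)/8 ≈ -0.3596 or z = -7/8 - √(17)/8 ≈ -1.3904.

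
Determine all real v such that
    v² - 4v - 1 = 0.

Discriminant: (-4)² − 4·1·(-1) = 20.
Quadratic formula: v = (4 ± √20) / 2.
So v = 2 + √(5) ≈ 4.2361 or v = 2 - √(5) ≈ -0.2361.

v = -0.2361 or v = 4.2361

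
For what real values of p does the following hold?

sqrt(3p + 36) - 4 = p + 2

Isolate the radical: sqrt(3p + 36) = p + 6.
Square both sides: 3p + 36 = (p + 6)^2.
Expand and rearrange: p^2 + 9p = 0.
Solving gives p = 0 or p = -9.
Check each candidate in the original equation:
  p = 0: sqrt(36) = 6, while p + 6 = 6 — valid.
  p = -9: sqrt(9) = 3, while p + 6 = -3 — extraneous.

p = 0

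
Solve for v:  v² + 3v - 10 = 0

v = -5 or v = 2

Factor: (v - 2)(v + 5) = 0.
So v = 2 or v = -5.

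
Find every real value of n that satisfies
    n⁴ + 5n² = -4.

Let u = n². The equation becomes u² + 5u + 4 = 0.
Factor: (u + 4)(u + 1) = 0, so u = -4 or u = -1.
n² = -4 < 0 has no real solution.
n² = -1 < 0 has no real solution.

No real solutions.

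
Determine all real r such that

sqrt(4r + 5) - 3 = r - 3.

r = 5

Isolate the radical: sqrt(4r + 5) = r.
Square both sides: 4r + 5 = (r)^2.
Expand and rearrange: r^2 - 4r - 5 = 0.
Solving gives r = 5 or r = -1.
Check each candidate in the original equation:
  r = 5: sqrt(25) = 5, while r = 5 — valid.
  r = -1: sqrt(1) = 1, while r = -1 — extraneous.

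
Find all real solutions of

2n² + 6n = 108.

n = -9 or n = 6

Bring every term to one side: 2n² + 6n - 108 = 0.
Factor: 2(n - 6)(n + 9) = 0.
So n = 6 or n = -9.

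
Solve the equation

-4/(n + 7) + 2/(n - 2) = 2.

n = -8.831 or n = 2.831

Multiply both sides by (n + 7)(n - 2):
-4(n - 2) + 2(n + 7) = 2(n + 7)(n - 2).
Expand and collect terms: 2n^2 + 12n - 50 = 0.
By the quadratic formula, n = (-12 +/- sqrt(544)) / 4, so n ~= 2.831 or n ~= -8.831.
Neither value makes a denominator zero (n != -7, n != 2), so both are valid.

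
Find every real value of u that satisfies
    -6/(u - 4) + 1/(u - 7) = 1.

Multiply both sides by (u - 4)(u - 7):
-6(u - 7) + (u - 4) = (u - 4)(u - 7).
Expand and collect terms: u² - 6u - 10 = 0.
By the quadratic formula, u = (6 ± √76) / 2, so u ≈ 7.3589 or u ≈ -1.3589.
Neither value makes a denominator zero (u ≠ 4, u ≠ 7), so both are valid.

u = -1.3589 or u = 7.3589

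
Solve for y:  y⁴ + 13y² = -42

Let u = y². The equation becomes u² + 13u + 42 = 0.
Factor: (u + 6)(u + 7) = 0, so u = -6 or u = -7.
y² = -6 < 0 has no real solution.
y² = -7 < 0 has no real solution.

No real solutions.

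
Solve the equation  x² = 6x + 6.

Rearrange to standard form: x² - 6x - 6 = 0.
Discriminant: (-6)² − 4·1·(-6) = 60.
Quadratic formula: x = (6 ± √60) / 2.
So x = 3 + √(15) ≈ 6.873 or x = 3 - √(15) ≈ -0.873.

x = -0.873 or x = 6.873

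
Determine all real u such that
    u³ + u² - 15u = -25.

u = -5

Rearrange: u³ + u² - 15u + 25 = 0.
Possible rational roots are divisors of 25. Testing u = -5 gives 0, so (u + 5) is a factor.
Divide: u³ + u² - 15u + 25 = (u + 5)(u² - 4u + 5).
The quadratic u² - 4u + 5 has discriminant -4 < 0, so no further real roots.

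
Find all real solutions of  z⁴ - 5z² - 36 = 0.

z = -3 or z = 3

Let u = z². The equation becomes u² - 5u - 36 = 0.
Factor: (u - 9)(u + 4) = 0, so u = 9 or u = -4.
z² = 9 gives z = ±3.
z² = -4 < 0 has no real solution.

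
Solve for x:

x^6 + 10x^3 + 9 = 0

Let u = x^3. The equation becomes u^2 + 10u + 9 = 0.
Factor: (u + 1)(u + 9) = 0, so u = -1 or u = -9.
x^3 = -1 gives x = -1.
x^3 = -9 gives x = -(9)^(1/3) ~= -2.0801.

x = -2.0801 or x = -1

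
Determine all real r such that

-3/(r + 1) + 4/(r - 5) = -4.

r = -0.0655 or r = 3.8155

Multiply both sides by (r + 1)(r - 5):
-3(r - 5) + 4(r + 1) = -4(r + 1)(r - 5).
Expand and collect terms: -4r^2 + 15r + 1 = 0.
By the quadratic formula, r = (-15 +/- sqrt(241)) / -8, so r ~= -0.0655 or r ~= 3.8155.
Neither value makes a denominator zero (r != -1, r != 5), so both are valid.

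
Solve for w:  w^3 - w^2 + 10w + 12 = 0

Possible rational roots are divisors of 12. Testing w = -1 gives 0, so (w + 1) is a factor.
Divide: w^3 - w^2 + 10w + 12 = (w + 1)(w^2 - 2w + 12).
The quadratic w^2 - 2w + 12 has discriminant -44 < 0, so no further real roots.

w = -1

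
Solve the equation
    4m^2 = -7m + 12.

Rearrange to standard form: 4m^2 + 7m - 12 = 0.
Discriminant: (7)^2 - 4*4*(-12) = 241.
Quadratic formula: m = (-7 +/- sqrt(241)) / 8.
So m = -7/8 + sqrt(241)/8 ~= 1.0655 or m = -sqrt(241)/8 - 7/8 ~= -2.8155.

m = -2.8155 or m = 1.0655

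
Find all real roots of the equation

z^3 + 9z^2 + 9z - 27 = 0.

Possible rational roots are divisors of -27. Testing z = -3 gives 0, so (z + 3) is a factor.
Divide: z^3 + 9z^2 + 9z - 27 = (z + 3)(z^2 + 6z - 9).
Apply the quadratic formula to z^2 + 6z - 9 = 0: z = (-6 +/- sqrt(72))/2, i.e. z ~= 1.2426 or z ~= -7.2426.

z = -7.2426 or z = -3 or z = 1.2426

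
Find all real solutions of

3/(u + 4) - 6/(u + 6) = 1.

u = -10 or u = -3

Multiply both sides by (u + 4)(u + 6):
3(u + 6) - 6(u + 4) = (u + 4)(u + 6).
Expand and collect terms: u² + 13u + 30 = 0.
Factor or apply the quadratic formula: u = -3 or u = -10.
Neither value makes a denominator zero (u ≠ -4, u ≠ -6), so both are valid.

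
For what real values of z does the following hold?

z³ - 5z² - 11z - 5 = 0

z = -1 or z = -0.7417 or z = 6.7417

Possible rational roots are divisors of -5. Testing z = -1 gives 0, so (z + 1) is a factor.
Divide: z³ - 5z² - 11z - 5 = (z + 1)(z² - 6z - 5).
Apply the quadratic formula to z² - 6z - 5 = 0: z = (6 ± √56)/2, i.e. z ≈ 6.7417 or z ≈ -0.7417.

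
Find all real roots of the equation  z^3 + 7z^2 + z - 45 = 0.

z = -5 or z = -4.1623 or z = 2.1623

Possible rational roots are divisors of -45. Testing z = -5 gives 0, so (z + 5) is a factor.
Divide: z^3 + 7z^2 + z - 45 = (z + 5)(z^2 + 2z - 9).
Apply the quadratic formula to z^2 + 2z - 9 = 0: z = (-2 +/- sqrt(40))/2, i.e. z ~= 2.1623 or z ~= -4.1623.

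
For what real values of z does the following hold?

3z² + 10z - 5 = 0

Discriminant: (10)² − 4·3·(-5) = 160.
Quadratic formula: z = (-10 ± √160) / 6.
So z = -5/3 + 2·√(10)/3 ≈ 0.4415 or z = -2·√(10)/3 - 5/3 ≈ -3.7749.

z = -3.7749 or z = 0.4415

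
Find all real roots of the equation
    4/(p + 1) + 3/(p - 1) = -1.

Multiply both sides by (p + 1)(p - 1):
4(p - 1) + 3(p + 1) = -(p + 1)(p - 1).
Expand and collect terms: -p^2 - 7p + 2 = 0.
By the quadratic formula, p = (7 +/- sqrt(57)) / -2, so p ~= -7.2749 or p ~= 0.2749.
Neither value makes a denominator zero (p != -1, p != 1), so both are valid.

p = -7.2749 or p = 0.2749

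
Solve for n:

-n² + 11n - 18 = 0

Factor: -1(n - 9)(n - 2) = 0.
So n = 9 or n = 2.

n = 2 or n = 9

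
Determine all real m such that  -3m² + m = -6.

Rearrange to standard form: -3m² + m + 6 = 0.
Discriminant: (1)² − 4·(-3)·6 = 73.
Quadratic formula: m = (-1 ± √73) / (-6).
So m = 1/6 - √(73)/6 ≈ -1.2573 or m = 1/6 + √(73)/6 ≈ 1.5907.

m = -1.2573 or m = 1.5907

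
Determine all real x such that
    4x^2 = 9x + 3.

Rearrange to standard form: 4x^2 - 9x - 3 = 0.
Discriminant: (-9)^2 - 4*4*(-3) = 129.
Quadratic formula: x = (9 +/- sqrt(129)) / 8.
So x = 9/8 + sqrt(129)/8 ~= 2.5447 or x = 9/8 - sqrt(129)/8 ~= -0.2947.

x = -0.2947 or x = 2.5447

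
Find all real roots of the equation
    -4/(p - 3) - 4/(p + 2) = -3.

Multiply both sides by (p - 3)(p + 2):
-4(p + 2) - 4(p - 3) = -3(p - 3)(p + 2).
Expand and collect terms: -3p² + 11p + 14 = 0.
Factor or apply the quadratic formula: p = -1 or p = 4.6667.
Neither value makes a denominator zero (p ≠ 3, p ≠ -2), so both are valid.

p = -1 or p = 4.6667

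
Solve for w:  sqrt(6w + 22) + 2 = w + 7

Isolate the radical: sqrt(6w + 22) = w + 5.
Square both sides: 6w + 22 = (w + 5)^2.
Expand and rearrange: w^2 + 4w + 3 = 0.
Solving gives w = -1 or w = -3.
Check each candidate in the original equation:
  w = -1: sqrt(16) = 4, while w + 5 = 4 — valid.
  w = -3: sqrt(4) = 2, while w + 5 = 2 — valid.

w = -3 or w = -1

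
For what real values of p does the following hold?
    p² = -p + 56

p = -8 or p = 7

Bring every term to one side: p² + p - 56 = 0.
Factor: (p + 8)(p - 7) = 0.
So p = -8 or p = 7.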